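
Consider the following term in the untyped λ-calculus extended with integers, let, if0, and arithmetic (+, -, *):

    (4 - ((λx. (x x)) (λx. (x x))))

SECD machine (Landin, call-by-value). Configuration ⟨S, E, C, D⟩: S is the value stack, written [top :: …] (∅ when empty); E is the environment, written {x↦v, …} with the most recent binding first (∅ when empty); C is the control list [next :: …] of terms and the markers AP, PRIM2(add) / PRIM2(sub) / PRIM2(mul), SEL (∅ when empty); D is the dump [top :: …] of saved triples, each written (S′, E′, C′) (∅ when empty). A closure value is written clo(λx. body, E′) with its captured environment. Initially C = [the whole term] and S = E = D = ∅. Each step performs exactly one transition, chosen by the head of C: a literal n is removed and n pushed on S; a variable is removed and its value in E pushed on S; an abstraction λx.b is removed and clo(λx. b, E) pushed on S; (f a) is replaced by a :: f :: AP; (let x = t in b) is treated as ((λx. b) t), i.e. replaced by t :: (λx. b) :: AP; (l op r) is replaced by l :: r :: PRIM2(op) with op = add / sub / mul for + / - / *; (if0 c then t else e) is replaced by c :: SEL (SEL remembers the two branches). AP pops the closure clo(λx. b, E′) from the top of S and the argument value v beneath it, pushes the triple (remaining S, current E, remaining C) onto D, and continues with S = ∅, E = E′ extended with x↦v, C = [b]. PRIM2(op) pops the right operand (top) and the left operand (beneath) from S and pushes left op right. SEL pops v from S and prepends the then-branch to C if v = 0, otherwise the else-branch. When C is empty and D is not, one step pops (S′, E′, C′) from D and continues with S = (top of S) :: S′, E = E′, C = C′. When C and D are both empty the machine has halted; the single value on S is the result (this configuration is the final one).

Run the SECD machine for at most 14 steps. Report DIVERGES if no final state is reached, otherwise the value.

Answer: DIVERGES (no final state within 14 steps)

Derivation:
0. [S=∅ | E=∅ | C=[(4 - ((λx. (x x)) (λx. (x x))))] | D=∅]
1. [S=∅ | E=∅ | C=[4 :: ((λx. (x x)) (λx. (x x))) :: PRIM2(sub)] | D=∅]
2. [S=[4] | E=∅ | C=[((λx. (x x)) (λx. (x x))) :: PRIM2(sub)] | D=∅]
3. [S=[4] | E=∅ | C=[(λx. (x x)) :: (λx. (x x)) :: AP :: PRIM2(sub)] | D=∅]
4. [S=[clo(λx. (x x), ∅) :: 4] | E=∅ | C=[(λx. (x x)) :: AP :: PRIM2(sub)] | D=∅]
5. [S=[clo(λx. (x x), ∅) :: clo(λx. (x x), ∅) :: 4] | E=∅ | C=[AP :: PRIM2(sub)] | D=∅]
6. [S=∅ | E={x↦clo(λx. (x x), ∅)} | C=[(x x)] | D=[([4], ∅, [PRIM2(sub)])]]
7. [S=∅ | E={x↦clo(λx. (x x), ∅)} | C=[x :: x :: AP] | D=[([4], ∅, [PRIM2(sub)])]]
8. [S=[clo(λx. (x x), ∅)] | E={x↦clo(λx. (x x), ∅)} | C=[x :: AP] | D=[([4], ∅, [PRIM2(sub)])]]
9. [S=[clo(λx. (x x), ∅) :: clo(λx. (x x), ∅)] | E={x↦clo(λx. (x x), ∅)} | C=[AP] | D=[([4], ∅, [PRIM2(sub)])]]
10. [S=∅ | E={x↦clo(λx. (x x), ∅)} | C=[(x x)] | D=[(∅, {x↦clo(λx. (x x), ∅)}, ∅) :: ([4], ∅, [PRIM2(sub)])]]
11. [S=∅ | E={x↦clo(λx. (x x), ∅)} | C=[x :: x :: AP] | D=[(∅, {x↦clo(λx. (x x), ∅)}, ∅) :: ([4], ∅, [PRIM2(sub)])]]
12. [S=[clo(λx. (x x), ∅)] | E={x↦clo(λx. (x x), ∅)} | C=[x :: AP] | D=[(∅, {x↦clo(λx. (x x), ∅)}, ∅) :: ([4], ∅, [PRIM2(sub)])]]
13. [S=[clo(λx. (x x), ∅) :: clo(λx. (x x), ∅)] | E={x↦clo(λx. (x x), ∅)} | C=[AP] | D=[(∅, {x↦clo(λx. (x x), ∅)}, ∅) :: ([4], ∅, [PRIM2(sub)])]]
14. [S=∅ | E={x↦clo(λx. (x x), ∅)} | C=[(x x)] | D=[(∅, {x↦clo(λx. (x x), ∅)}, ∅) :: (∅, {x↦clo(λx. (x x), ∅)}, ∅) :: ([4], ∅, [PRIM2(sub)])]]
→ 14 transitions taken and the configuration is still not final: no result within 14 steps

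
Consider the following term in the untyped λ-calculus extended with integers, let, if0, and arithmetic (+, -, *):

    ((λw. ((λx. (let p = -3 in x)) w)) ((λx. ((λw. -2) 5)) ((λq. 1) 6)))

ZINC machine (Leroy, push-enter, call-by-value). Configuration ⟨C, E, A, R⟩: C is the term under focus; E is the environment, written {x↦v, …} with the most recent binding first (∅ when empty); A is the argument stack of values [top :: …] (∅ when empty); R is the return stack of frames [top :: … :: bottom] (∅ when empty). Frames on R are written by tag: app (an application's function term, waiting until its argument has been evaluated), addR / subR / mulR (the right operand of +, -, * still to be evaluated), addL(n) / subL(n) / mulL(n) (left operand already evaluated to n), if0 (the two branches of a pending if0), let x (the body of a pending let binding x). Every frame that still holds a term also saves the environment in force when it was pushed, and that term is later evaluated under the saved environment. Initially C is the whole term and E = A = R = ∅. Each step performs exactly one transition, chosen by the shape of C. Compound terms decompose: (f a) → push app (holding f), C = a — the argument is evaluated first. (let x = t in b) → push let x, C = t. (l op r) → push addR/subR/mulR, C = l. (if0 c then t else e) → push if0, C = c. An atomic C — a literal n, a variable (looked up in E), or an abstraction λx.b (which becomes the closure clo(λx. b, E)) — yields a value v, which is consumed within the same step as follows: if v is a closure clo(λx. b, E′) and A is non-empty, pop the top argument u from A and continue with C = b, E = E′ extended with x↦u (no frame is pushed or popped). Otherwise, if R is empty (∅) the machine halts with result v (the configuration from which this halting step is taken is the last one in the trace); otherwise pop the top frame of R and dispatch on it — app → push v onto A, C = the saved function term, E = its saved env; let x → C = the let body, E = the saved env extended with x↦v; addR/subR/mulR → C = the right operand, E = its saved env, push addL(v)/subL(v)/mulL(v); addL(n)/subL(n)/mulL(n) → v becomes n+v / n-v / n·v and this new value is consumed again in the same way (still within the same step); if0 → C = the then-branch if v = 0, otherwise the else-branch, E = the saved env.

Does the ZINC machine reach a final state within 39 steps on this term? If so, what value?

[0] [C=((λw. ((λx. (let p = -3 in x)) w)) ((λx. ((λw. -2) 5)) ((λq. 1) 6))) | E=∅ | A=∅ | R=∅]
[1] [C=((λx. ((λw. -2) 5)) ((λq. 1) 6)) | E=∅ | A=∅ | R=[app]]
[2] [C=((λq. 1) 6) | E=∅ | A=∅ | R=[app :: app]]
[3] [C=6 | E=∅ | A=∅ | R=[app :: app :: app]]
[4] [C=(λq. 1) | E=∅ | A=[6] | R=[app :: app]]
[5] [C=1 | E={q↦6} | A=∅ | R=[app :: app]]
[6] [C=(λx. ((λw. -2) 5)) | E=∅ | A=[1] | R=[app]]
[7] [C=((λw. -2) 5) | E={x↦1} | A=∅ | R=[app]]
[8] [C=5 | E={x↦1} | A=∅ | R=[app :: app]]
[9] [C=(λw. -2) | E={x↦1} | A=[5] | R=[app]]
[10] [C=-2 | E={w↦5, x↦1} | A=∅ | R=[app]]
[11] [C=(λw. ((λx. (let p = -3 in x)) w)) | E=∅ | A=[-2] | R=∅]
[12] [C=((λx. (let p = -3 in x)) w) | E={w↦-2} | A=∅ | R=∅]
[13] [C=w | E={w↦-2} | A=∅ | R=[app]]
[14] [C=(λx. (let p = -3 in x)) | E={w↦-2} | A=[-2] | R=∅]
[15] [C=(let p = -3 in x) | E={x↦-2, w↦-2} | A=∅ | R=∅]
[16] [C=-3 | E={x↦-2, w↦-2} | A=∅ | R=[let p]]
[17] [C=x | E={p↦-3, x↦-2, w↦-2} | A=∅ | R=∅]
→ final value -2

Answer: -2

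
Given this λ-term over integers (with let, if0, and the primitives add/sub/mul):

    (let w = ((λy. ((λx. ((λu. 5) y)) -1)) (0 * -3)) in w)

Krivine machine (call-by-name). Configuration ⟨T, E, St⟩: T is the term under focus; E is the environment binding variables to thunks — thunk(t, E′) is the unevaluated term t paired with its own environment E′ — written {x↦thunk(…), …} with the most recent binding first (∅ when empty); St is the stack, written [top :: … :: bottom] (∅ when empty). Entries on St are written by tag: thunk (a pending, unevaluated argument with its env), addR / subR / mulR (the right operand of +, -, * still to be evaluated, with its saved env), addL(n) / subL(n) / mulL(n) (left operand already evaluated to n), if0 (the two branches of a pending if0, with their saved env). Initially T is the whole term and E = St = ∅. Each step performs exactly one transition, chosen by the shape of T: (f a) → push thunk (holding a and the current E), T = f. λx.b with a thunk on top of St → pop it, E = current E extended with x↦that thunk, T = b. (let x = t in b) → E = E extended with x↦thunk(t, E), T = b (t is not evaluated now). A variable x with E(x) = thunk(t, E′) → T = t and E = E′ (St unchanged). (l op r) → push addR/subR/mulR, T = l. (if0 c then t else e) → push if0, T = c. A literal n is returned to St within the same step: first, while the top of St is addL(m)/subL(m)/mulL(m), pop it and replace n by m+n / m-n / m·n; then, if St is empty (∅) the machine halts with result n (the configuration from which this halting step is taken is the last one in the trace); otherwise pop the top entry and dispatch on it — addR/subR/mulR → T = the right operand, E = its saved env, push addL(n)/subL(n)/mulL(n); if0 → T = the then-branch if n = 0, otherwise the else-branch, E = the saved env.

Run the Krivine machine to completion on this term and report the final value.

t=0: <T=(let w = ((λy. ((λx. ((λu. 5) y)) -1)) (0 * -3)) in w), E=∅, St=∅>
t=1: <T=w, E={w↦thunk(((λy. ((λx. ((λu. 5) y)) -1)) (0 * -3)), ∅)}, St=∅>
t=2: <T=((λy. ((λx. ((λu. 5) y)) -1)) (0 * -3)), E=∅, St=∅>
t=3: <T=(λy. ((λx. ((λu. 5) y)) -1)), E=∅, St=[thunk]>
t=4: <T=((λx. ((λu. 5) y)) -1), E={y↦thunk((0 * -3), ∅)}, St=∅>
t=5: <T=(λx. ((λu. 5) y)), E={y↦thunk((0 * -3), ∅)}, St=[thunk]>
t=6: <T=((λu. 5) y), E={x↦thunk(-1, {y↦thunk((0 * -3), ∅)}), y↦thunk((0 * -3), ∅)}, St=∅>
t=7: <T=(λu. 5), E={x↦thunk(-1, {y↦thunk((0 * -3), ∅)}), y↦thunk((0 * -3), ∅)}, St=[thunk]>
t=8: <T=5, E={u↦thunk(y, {x↦thunk(-1, {y↦thunk((0 * -3), ∅)}), y↦thunk((0 * -3), ∅)}), x↦thunk(-1, {y↦thunk((0 * -3), ∅)}), y↦thunk((0 * -3), ∅)}, St=∅>
→ final value 5

Answer: 5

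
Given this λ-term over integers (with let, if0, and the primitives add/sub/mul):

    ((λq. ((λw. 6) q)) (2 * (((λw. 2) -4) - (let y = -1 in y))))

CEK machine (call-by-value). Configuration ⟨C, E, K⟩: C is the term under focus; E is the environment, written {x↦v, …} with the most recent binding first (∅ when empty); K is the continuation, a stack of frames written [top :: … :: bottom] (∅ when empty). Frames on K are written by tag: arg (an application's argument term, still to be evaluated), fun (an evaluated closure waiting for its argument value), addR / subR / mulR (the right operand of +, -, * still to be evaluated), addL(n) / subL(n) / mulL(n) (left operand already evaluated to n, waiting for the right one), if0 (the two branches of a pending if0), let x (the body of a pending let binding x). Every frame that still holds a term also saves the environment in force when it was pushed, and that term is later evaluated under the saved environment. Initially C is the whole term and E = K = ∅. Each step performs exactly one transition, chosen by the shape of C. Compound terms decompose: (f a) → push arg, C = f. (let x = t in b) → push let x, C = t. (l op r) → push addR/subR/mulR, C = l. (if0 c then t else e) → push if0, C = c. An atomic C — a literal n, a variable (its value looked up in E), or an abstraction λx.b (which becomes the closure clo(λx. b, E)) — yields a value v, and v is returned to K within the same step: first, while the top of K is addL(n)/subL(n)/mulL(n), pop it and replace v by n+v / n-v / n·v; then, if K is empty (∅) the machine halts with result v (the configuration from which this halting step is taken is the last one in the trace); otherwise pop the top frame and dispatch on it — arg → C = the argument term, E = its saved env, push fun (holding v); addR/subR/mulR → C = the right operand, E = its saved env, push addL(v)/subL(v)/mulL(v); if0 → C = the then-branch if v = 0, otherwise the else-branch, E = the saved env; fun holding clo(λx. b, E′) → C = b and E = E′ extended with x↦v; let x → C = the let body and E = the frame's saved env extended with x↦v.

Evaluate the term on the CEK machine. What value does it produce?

step 0: ⟨C=((λq. ((λw. 6) q)) (2 * (((λw. 2) -4) - (let y = -1 in y)))); E=∅; K=∅⟩
step 1: ⟨C=(λq. ((λw. 6) q)); E=∅; K=[arg]⟩
step 2: ⟨C=(2 * (((λw. 2) -4) - (let y = -1 in y))); E=∅; K=[fun]⟩
step 3: ⟨C=2; E=∅; K=[mulR :: fun]⟩
step 4: ⟨C=(((λw. 2) -4) - (let y = -1 in y)); E=∅; K=[mulL(2) :: fun]⟩
step 5: ⟨C=((λw. 2) -4); E=∅; K=[subR :: mulL(2) :: fun]⟩
step 6: ⟨C=(λw. 2); E=∅; K=[arg :: subR :: mulL(2) :: fun]⟩
step 7: ⟨C=-4; E=∅; K=[fun :: subR :: mulL(2) :: fun]⟩
step 8: ⟨C=2; E={w↦-4}; K=[subR :: mulL(2) :: fun]⟩
step 9: ⟨C=(let y = -1 in y); E=∅; K=[subL(2) :: mulL(2) :: fun]⟩
step 10: ⟨C=-1; E=∅; K=[let y :: subL(2) :: mulL(2) :: fun]⟩
step 11: ⟨C=y; E={y↦-1}; K=[subL(2) :: mulL(2) :: fun]⟩
step 12: ⟨C=((λw. 6) q); E={q↦6}; K=∅⟩
step 13: ⟨C=(λw. 6); E={q↦6}; K=[arg]⟩
step 14: ⟨C=q; E={q↦6}; K=[fun]⟩
step 15: ⟨C=6; E={w↦6, q↦6}; K=∅⟩
→ final value 6

Answer: 6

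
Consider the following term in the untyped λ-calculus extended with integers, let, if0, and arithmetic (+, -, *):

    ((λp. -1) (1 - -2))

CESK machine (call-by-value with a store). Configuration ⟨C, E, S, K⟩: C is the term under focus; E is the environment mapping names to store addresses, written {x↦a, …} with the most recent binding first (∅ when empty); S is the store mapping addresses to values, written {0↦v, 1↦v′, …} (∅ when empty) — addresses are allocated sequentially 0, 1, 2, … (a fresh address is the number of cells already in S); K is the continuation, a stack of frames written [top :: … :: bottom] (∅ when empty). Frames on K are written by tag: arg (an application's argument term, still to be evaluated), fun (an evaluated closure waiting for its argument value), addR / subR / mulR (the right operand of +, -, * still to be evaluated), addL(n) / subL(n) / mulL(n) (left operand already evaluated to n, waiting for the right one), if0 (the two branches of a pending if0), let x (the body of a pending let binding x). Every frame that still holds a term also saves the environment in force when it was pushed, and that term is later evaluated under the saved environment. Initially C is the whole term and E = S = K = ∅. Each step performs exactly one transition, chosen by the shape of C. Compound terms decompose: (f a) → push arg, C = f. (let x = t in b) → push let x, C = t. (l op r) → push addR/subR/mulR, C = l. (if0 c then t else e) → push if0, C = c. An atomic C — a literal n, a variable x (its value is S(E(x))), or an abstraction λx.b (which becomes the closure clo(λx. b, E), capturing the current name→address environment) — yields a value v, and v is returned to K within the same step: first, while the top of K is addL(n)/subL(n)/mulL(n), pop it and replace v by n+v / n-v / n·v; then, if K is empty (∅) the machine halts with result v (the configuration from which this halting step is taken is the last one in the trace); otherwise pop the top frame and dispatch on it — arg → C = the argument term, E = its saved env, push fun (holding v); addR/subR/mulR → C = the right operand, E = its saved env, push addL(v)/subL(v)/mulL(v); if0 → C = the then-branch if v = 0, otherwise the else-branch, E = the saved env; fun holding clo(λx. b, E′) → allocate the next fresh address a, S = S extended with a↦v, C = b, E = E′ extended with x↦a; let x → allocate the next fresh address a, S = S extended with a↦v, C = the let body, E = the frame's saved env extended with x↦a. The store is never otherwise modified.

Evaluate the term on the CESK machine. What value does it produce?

0. [C=((λp. -1) (1 - -2)) | E=∅ | S=∅ | K=∅]
1. [C=(λp. -1) | E=∅ | S=∅ | K=[arg]]
2. [C=(1 - -2) | E=∅ | S=∅ | K=[fun]]
3. [C=1 | E=∅ | S=∅ | K=[subR :: fun]]
4. [C=-2 | E=∅ | S=∅ | K=[subL(1) :: fun]]
5. [C=-1 | E={p↦0} | S={0↦3} | K=∅]
→ final value -1

Answer: -1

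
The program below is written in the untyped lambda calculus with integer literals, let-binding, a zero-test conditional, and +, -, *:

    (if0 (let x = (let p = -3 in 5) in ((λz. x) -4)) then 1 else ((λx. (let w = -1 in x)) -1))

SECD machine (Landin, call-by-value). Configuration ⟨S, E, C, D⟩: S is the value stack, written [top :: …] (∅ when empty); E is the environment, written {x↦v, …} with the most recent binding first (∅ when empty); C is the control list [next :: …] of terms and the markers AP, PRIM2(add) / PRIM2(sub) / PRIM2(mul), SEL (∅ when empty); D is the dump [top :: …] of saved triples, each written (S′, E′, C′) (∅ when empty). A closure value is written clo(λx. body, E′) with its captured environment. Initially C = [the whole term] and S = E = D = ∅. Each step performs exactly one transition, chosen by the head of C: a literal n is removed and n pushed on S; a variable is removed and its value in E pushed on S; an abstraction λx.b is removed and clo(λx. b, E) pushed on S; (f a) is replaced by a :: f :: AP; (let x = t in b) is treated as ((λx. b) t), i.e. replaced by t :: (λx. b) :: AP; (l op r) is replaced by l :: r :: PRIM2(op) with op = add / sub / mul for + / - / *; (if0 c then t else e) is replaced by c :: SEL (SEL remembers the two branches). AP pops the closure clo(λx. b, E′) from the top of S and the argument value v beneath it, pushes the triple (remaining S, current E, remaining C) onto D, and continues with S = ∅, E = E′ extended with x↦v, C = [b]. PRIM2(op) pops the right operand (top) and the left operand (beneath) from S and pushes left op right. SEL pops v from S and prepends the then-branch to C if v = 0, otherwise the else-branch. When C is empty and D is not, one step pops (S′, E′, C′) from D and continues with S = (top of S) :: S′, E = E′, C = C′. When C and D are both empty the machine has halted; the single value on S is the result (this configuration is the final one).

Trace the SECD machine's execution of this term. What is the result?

Answer: -1

Execution trace:
0. [S=∅ | E=∅ | C=[(if0 (let x = (let p = -3 in 5) in ((λz. x) -4)) then 1 else ((λx. (let w = -1 in x)) -1))] | D=∅]
1. [S=∅ | E=∅ | C=[(let x = (let p = -3 in 5) in ((λz. x) -4)) :: SEL] | D=∅]
2. [S=∅ | E=∅ | C=[(let p = -3 in 5) :: (λx. ((λz. x) -4)) :: AP :: SEL] | D=∅]
3. [S=∅ | E=∅ | C=[-3 :: (λp. 5) :: AP :: (λx. ((λz. x) -4)) :: AP :: SEL] | D=∅]
4. [S=[-3] | E=∅ | C=[(λp. 5) :: AP :: (λx. ((λz. x) -4)) :: AP :: SEL] | D=∅]
5. [S=[clo(λp. 5, ∅) :: -3] | E=∅ | C=[AP :: (λx. ((λz. x) -4)) :: AP :: SEL] | D=∅]
6. [S=∅ | E={p↦-3} | C=[5] | D=[(∅, ∅, [(λx. ((λz. x) -4)) :: AP :: SEL])]]
7. [S=[5] | E={p↦-3} | C=∅ | D=[(∅, ∅, [(λx. ((λz. x) -4)) :: AP :: SEL])]]
8. [S=[5] | E=∅ | C=[(λx. ((λz. x) -4)) :: AP :: SEL] | D=∅]
9. [S=[clo(λx. ((λz. x) -4), ∅) :: 5] | E=∅ | C=[AP :: SEL] | D=∅]
10. [S=∅ | E={x↦5} | C=[((λz. x) -4)] | D=[(∅, ∅, [SEL])]]
11. [S=∅ | E={x↦5} | C=[-4 :: (λz. x) :: AP] | D=[(∅, ∅, [SEL])]]
12. [S=[-4] | E={x↦5} | C=[(λz. x) :: AP] | D=[(∅, ∅, [SEL])]]
13. [S=[clo(λz. x, {x↦5}) :: -4] | E={x↦5} | C=[AP] | D=[(∅, ∅, [SEL])]]
14. [S=∅ | E={z↦-4, x↦5} | C=[x] | D=[(∅, {x↦5}, ∅) :: (∅, ∅, [SEL])]]
15. [S=[5] | E={z↦-4, x↦5} | C=∅ | D=[(∅, {x↦5}, ∅) :: (∅, ∅, [SEL])]]
16. [S=[5] | E={x↦5} | C=∅ | D=[(∅, ∅, [SEL])]]
17. [S=[5] | E=∅ | C=[SEL] | D=∅]
18. [S=∅ | E=∅ | C=[((λx. (let w = -1 in x)) -1)] | D=∅]
19. [S=∅ | E=∅ | C=[-1 :: (λx. (let w = -1 in x)) :: AP] | D=∅]
20. [S=[-1] | E=∅ | C=[(λx. (let w = -1 in x)) :: AP] | D=∅]
21. [S=[clo(λx. (let w = -1 in x), ∅) :: -1] | E=∅ | C=[AP] | D=∅]
22. [S=∅ | E={x↦-1} | C=[(let w = -1 in x)] | D=[(∅, ∅, ∅)]]
23. [S=∅ | E={x↦-1} | C=[-1 :: (λw. x) :: AP] | D=[(∅, ∅, ∅)]]
24. [S=[-1] | E={x↦-1} | C=[(λw. x) :: AP] | D=[(∅, ∅, ∅)]]
25. [S=[clo(λw. x, {x↦-1}) :: -1] | E={x↦-1} | C=[AP] | D=[(∅, ∅, ∅)]]
26. [S=∅ | E={w↦-1, x↦-1} | C=[x] | D=[(∅, {x↦-1}, ∅) :: (∅, ∅, ∅)]]
27. [S=[-1] | E={w↦-1, x↦-1} | C=∅ | D=[(∅, {x↦-1}, ∅) :: (∅, ∅, ∅)]]
28. [S=[-1] | E={x↦-1} | C=∅ | D=[(∅, ∅, ∅)]]
29. [S=[-1] | E=∅ | C=∅ | D=∅]
→ final value -1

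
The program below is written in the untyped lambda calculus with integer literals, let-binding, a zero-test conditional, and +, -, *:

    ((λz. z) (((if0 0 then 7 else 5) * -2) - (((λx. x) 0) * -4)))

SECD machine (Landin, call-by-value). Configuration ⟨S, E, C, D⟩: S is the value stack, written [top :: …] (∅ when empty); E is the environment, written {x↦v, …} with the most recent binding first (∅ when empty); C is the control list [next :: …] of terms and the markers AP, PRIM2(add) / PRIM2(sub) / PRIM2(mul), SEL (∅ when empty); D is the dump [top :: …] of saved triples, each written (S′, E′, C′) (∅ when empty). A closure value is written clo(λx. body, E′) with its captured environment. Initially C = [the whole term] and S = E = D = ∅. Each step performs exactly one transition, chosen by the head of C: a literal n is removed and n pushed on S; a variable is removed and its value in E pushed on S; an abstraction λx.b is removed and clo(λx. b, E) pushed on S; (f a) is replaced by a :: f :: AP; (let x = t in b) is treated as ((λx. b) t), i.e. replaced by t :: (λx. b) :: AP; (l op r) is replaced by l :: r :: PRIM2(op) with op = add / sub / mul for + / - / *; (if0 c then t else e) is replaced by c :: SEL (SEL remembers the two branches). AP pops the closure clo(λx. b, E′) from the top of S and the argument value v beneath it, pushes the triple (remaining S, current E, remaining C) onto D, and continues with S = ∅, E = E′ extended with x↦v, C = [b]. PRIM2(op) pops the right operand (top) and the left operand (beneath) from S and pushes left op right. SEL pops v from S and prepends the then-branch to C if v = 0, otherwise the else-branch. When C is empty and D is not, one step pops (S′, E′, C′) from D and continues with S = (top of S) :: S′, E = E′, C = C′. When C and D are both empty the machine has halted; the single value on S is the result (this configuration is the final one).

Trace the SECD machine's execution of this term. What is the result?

Answer: -14

Execution trace:
step 0: [S=∅ | E=∅ | C=[((λz. z) (((if0 0 then 7 else 5) * -2) - (((λx. x) 0) * -4)))] | D=∅]
step 1: [S=∅ | E=∅ | C=[(((if0 0 then 7 else 5) * -2) - (((λx. x) 0) * -4)) :: (λz. z) :: AP] | D=∅]
step 2: [S=∅ | E=∅ | C=[((if0 0 then 7 else 5) * -2) :: (((λx. x) 0) * -4) :: PRIM2(sub) :: (λz. z) :: AP] | D=∅]
step 3: [S=∅ | E=∅ | C=[(if0 0 then 7 else 5) :: -2 :: PRIM2(mul) :: (((λx. x) 0) * -4) :: PRIM2(sub) :: (λz. z) :: AP] | D=∅]
step 4: [S=∅ | E=∅ | C=[0 :: SEL :: -2 :: PRIM2(mul) :: (((λx. x) 0) * -4) :: PRIM2(sub) :: (λz. z) :: AP] | D=∅]
step 5: [S=[0] | E=∅ | C=[SEL :: -2 :: PRIM2(mul) :: (((λx. x) 0) * -4) :: PRIM2(sub) :: (λz. z) :: AP] | D=∅]
step 6: [S=∅ | E=∅ | C=[7 :: -2 :: PRIM2(mul) :: (((λx. x) 0) * -4) :: PRIM2(sub) :: (λz. z) :: AP] | D=∅]
step 7: [S=[7] | E=∅ | C=[-2 :: PRIM2(mul) :: (((λx. x) 0) * -4) :: PRIM2(sub) :: (λz. z) :: AP] | D=∅]
step 8: [S=[-2 :: 7] | E=∅ | C=[PRIM2(mul) :: (((λx. x) 0) * -4) :: PRIM2(sub) :: (λz. z) :: AP] | D=∅]
step 9: [S=[-14] | E=∅ | C=[(((λx. x) 0) * -4) :: PRIM2(sub) :: (λz. z) :: AP] | D=∅]
step 10: [S=[-14] | E=∅ | C=[((λx. x) 0) :: -4 :: PRIM2(mul) :: PRIM2(sub) :: (λz. z) :: AP] | D=∅]
step 11: [S=[-14] | E=∅ | C=[0 :: (λx. x) :: AP :: -4 :: PRIM2(mul) :: PRIM2(sub) :: (λz. z) :: AP] | D=∅]
step 12: [S=[0 :: -14] | E=∅ | C=[(λx. x) :: AP :: -4 :: PRIM2(mul) :: PRIM2(sub) :: (λz. z) :: AP] | D=∅]
step 13: [S=[clo(λx. x, ∅) :: 0 :: -14] | E=∅ | C=[AP :: -4 :: PRIM2(mul) :: PRIM2(sub) :: (λz. z) :: AP] | D=∅]
step 14: [S=∅ | E={x↦0} | C=[x] | D=[([-14], ∅, [-4 :: PRIM2(mul) :: PRIM2(sub) :: (λz. z) :: AP])]]
step 15: [S=[0] | E={x↦0} | C=∅ | D=[([-14], ∅, [-4 :: PRIM2(mul) :: PRIM2(sub) :: (λz. z) :: AP])]]
step 16: [S=[0 :: -14] | E=∅ | C=[-4 :: PRIM2(mul) :: PRIM2(sub) :: (λz. z) :: AP] | D=∅]
step 17: [S=[-4 :: 0 :: -14] | E=∅ | C=[PRIM2(mul) :: PRIM2(sub) :: (λz. z) :: AP] | D=∅]
step 18: [S=[0 :: -14] | E=∅ | C=[PRIM2(sub) :: (λz. z) :: AP] | D=∅]
step 19: [S=[-14] | E=∅ | C=[(λz. z) :: AP] | D=∅]
step 20: [S=[clo(λz. z, ∅) :: -14] | E=∅ | C=[AP] | D=∅]
step 21: [S=∅ | E={z↦-14} | C=[z] | D=[(∅, ∅, ∅)]]
step 22: [S=[-14] | E={z↦-14} | C=∅ | D=[(∅, ∅, ∅)]]
step 23: [S=[-14] | E=∅ | C=∅ | D=∅]
→ final value -14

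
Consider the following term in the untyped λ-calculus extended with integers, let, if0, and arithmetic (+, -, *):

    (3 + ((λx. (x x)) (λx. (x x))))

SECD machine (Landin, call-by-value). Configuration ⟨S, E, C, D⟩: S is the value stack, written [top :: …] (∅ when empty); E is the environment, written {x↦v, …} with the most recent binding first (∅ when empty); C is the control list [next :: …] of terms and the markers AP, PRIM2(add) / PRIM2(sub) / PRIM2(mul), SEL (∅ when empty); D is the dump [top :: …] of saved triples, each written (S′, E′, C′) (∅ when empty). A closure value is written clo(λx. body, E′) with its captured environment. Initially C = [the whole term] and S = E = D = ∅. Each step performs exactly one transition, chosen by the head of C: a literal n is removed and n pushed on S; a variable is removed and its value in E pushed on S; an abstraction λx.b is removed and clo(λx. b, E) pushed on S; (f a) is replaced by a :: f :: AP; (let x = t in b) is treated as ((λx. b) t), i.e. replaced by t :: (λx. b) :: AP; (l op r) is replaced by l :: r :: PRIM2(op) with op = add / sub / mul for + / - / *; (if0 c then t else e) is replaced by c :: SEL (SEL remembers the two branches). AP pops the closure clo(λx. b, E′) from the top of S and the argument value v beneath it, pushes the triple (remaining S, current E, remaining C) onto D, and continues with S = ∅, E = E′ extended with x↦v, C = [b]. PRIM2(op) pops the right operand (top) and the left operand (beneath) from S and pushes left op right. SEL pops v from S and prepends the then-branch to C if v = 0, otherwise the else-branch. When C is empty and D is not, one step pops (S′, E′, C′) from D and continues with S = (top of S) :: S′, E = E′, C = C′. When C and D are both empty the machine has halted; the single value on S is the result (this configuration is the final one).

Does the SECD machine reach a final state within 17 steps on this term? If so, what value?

step 0: ⟨S=∅; E=∅; C=[(3 + ((λx. (x x)) (λx. (x x))))]; D=∅⟩
step 1: ⟨S=∅; E=∅; C=[3 :: ((λx. (x x)) (λx. (x x))) :: PRIM2(add)]; D=∅⟩
step 2: ⟨S=[3]; E=∅; C=[((λx. (x x)) (λx. (x x))) :: PRIM2(add)]; D=∅⟩
step 3: ⟨S=[3]; E=∅; C=[(λx. (x x)) :: (λx. (x x)) :: AP :: PRIM2(add)]; D=∅⟩
step 4: ⟨S=[clo(λx. (x x), ∅) :: 3]; E=∅; C=[(λx. (x x)) :: AP :: PRIM2(add)]; D=∅⟩
step 5: ⟨S=[clo(λx. (x x), ∅) :: clo(λx. (x x), ∅) :: 3]; E=∅; C=[AP :: PRIM2(add)]; D=∅⟩
step 6: ⟨S=∅; E={x↦clo(λx. (x x), ∅)}; C=[(x x)]; D=[([3], ∅, [PRIM2(add)])]⟩
step 7: ⟨S=∅; E={x↦clo(λx. (x x), ∅)}; C=[x :: x :: AP]; D=[([3], ∅, [PRIM2(add)])]⟩
step 8: ⟨S=[clo(λx. (x x), ∅)]; E={x↦clo(λx. (x x), ∅)}; C=[x :: AP]; D=[([3], ∅, [PRIM2(add)])]⟩
step 9: ⟨S=[clo(λx. (x x), ∅) :: clo(λx. (x x), ∅)]; E={x↦clo(λx. (x x), ∅)}; C=[AP]; D=[([3], ∅, [PRIM2(add)])]⟩
step 10: ⟨S=∅; E={x↦clo(λx. (x x), ∅)}; C=[(x x)]; D=[(∅, {x↦clo(λx. (x x), ∅)}, ∅) :: ([3], ∅, [PRIM2(add)])]⟩
step 11: ⟨S=∅; E={x↦clo(λx. (x x), ∅)}; C=[x :: x :: AP]; D=[(∅, {x↦clo(λx. (x x), ∅)}, ∅) :: ([3], ∅, [PRIM2(add)])]⟩
step 12: ⟨S=[clo(λx. (x x), ∅)]; E={x↦clo(λx. (x x), ∅)}; C=[x :: AP]; D=[(∅, {x↦clo(λx. (x x), ∅)}, ∅) :: ([3], ∅, [PRIM2(add)])]⟩
step 13: ⟨S=[clo(λx. (x x), ∅) :: clo(λx. (x x), ∅)]; E={x↦clo(λx. (x x), ∅)}; C=[AP]; D=[(∅, {x↦clo(λx. (x x), ∅)}, ∅) :: ([3], ∅, [PRIM2(add)])]⟩
step 14: ⟨S=∅; E={x↦clo(λx. (x x), ∅)}; C=[(x x)]; D=[(∅, {x↦clo(λx. (x x), ∅)}, ∅) :: (∅, {x↦clo(λx. (x x), ∅)}, ∅) :: ([3], ∅, [PRIM2(add)])]⟩
step 15: ⟨S=∅; E={x↦clo(λx. (x x), ∅)}; C=[x :: x :: AP]; D=[(∅, {x↦clo(λx. (x x), ∅)}, ∅) :: (∅, {x↦clo(λx. (x x), ∅)}, ∅) :: ([3], ∅, [PRIM2(add)])]⟩
step 16: ⟨S=[clo(λx. (x x), ∅)]; E={x↦clo(λx. (x x), ∅)}; C=[x :: AP]; D=[(∅, {x↦clo(λx. (x x), ∅)}, ∅) :: (∅, {x↦clo(λx. (x x), ∅)}, ∅) :: ([3], ∅, [PRIM2(add)])]⟩
step 17: ⟨S=[clo(λx. (x x), ∅) :: clo(λx. (x x), ∅)]; E={x↦clo(λx. (x x), ∅)}; C=[AP]; D=[(∅, {x↦clo(λx. (x x), ∅)}, ∅) :: (∅, {x↦clo(λx. (x x), ∅)}, ∅) :: ([3], ∅, [PRIM2(add)])]⟩
→ 17 transitions taken and the configuration is still not final: no result within 17 steps

Answer: DIVERGES (no final state within 17 steps)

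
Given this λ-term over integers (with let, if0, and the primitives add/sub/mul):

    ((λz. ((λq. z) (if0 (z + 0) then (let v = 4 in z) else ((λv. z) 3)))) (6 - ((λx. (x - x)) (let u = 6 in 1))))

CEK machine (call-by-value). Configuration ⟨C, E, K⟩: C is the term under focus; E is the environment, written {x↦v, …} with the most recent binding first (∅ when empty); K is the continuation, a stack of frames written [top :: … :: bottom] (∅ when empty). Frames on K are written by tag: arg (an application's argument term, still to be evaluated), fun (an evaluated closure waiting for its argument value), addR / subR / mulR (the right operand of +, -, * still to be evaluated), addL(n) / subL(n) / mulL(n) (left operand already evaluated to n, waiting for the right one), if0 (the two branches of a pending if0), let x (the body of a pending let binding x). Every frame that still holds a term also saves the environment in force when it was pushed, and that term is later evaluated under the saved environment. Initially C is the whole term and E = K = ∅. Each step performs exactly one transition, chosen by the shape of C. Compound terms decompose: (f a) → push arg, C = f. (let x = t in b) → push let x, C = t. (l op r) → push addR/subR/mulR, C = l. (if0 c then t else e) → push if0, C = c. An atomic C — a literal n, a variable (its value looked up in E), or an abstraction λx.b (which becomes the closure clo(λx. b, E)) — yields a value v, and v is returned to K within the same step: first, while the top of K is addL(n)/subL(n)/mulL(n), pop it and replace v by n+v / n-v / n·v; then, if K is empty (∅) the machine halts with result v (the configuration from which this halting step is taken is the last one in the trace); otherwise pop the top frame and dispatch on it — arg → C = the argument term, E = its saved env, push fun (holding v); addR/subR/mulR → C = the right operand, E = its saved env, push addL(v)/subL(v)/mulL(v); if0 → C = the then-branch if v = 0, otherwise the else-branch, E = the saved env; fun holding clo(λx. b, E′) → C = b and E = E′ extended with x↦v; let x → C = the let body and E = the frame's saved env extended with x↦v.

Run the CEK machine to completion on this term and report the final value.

Answer: 6

Execution trace:
0. <C=((λz. ((λq. z) (if0 (z + 0) then (let v = 4 in z) else ((λv. z) 3)))) (6 - ((λx. (x - x)) (let u = 6 in 1)))), E=∅, K=∅>
1. <C=(λz. ((λq. z) (if0 (z + 0) then (let v = 4 in z) else ((λv. z) 3)))), E=∅, K=[arg]>
2. <C=(6 - ((λx. (x - x)) (let u = 6 in 1))), E=∅, K=[fun]>
3. <C=6, E=∅, K=[subR :: fun]>
4. <C=((λx. (x - x)) (let u = 6 in 1)), E=∅, K=[subL(6) :: fun]>
5. <C=(λx. (x - x)), E=∅, K=[arg :: subL(6) :: fun]>
6. <C=(let u = 6 in 1), E=∅, K=[fun :: subL(6) :: fun]>
7. <C=6, E=∅, K=[let u :: fun :: subL(6) :: fun]>
8. <C=1, E={u↦6}, K=[fun :: subL(6) :: fun]>
9. <C=(x - x), E={x↦1}, K=[subL(6) :: fun]>
10. <C=x, E={x↦1}, K=[subR :: subL(6) :: fun]>
11. <C=x, E={x↦1}, K=[subL(1) :: subL(6) :: fun]>
12. <C=((λq. z) (if0 (z + 0) then (let v = 4 in z) else ((λv. z) 3))), E={z↦6}, K=∅>
13. <C=(λq. z), E={z↦6}, K=[arg]>
14. <C=(if0 (z + 0) then (let v = 4 in z) else ((λv. z) 3)), E={z↦6}, K=[fun]>
15. <C=(z + 0), E={z↦6}, K=[if0 :: fun]>
16. <C=z, E={z↦6}, K=[addR :: if0 :: fun]>
17. <C=0, E={z↦6}, K=[addL(6) :: if0 :: fun]>
18. <C=((λv. z) 3), E={z↦6}, K=[fun]>
19. <C=(λv. z), E={z↦6}, K=[arg :: fun]>
20. <C=3, E={z↦6}, K=[fun :: fun]>
21. <C=z, E={v↦3, z↦6}, K=[fun]>
22. <C=z, E={q↦6, z↦6}, K=∅>
→ final value 6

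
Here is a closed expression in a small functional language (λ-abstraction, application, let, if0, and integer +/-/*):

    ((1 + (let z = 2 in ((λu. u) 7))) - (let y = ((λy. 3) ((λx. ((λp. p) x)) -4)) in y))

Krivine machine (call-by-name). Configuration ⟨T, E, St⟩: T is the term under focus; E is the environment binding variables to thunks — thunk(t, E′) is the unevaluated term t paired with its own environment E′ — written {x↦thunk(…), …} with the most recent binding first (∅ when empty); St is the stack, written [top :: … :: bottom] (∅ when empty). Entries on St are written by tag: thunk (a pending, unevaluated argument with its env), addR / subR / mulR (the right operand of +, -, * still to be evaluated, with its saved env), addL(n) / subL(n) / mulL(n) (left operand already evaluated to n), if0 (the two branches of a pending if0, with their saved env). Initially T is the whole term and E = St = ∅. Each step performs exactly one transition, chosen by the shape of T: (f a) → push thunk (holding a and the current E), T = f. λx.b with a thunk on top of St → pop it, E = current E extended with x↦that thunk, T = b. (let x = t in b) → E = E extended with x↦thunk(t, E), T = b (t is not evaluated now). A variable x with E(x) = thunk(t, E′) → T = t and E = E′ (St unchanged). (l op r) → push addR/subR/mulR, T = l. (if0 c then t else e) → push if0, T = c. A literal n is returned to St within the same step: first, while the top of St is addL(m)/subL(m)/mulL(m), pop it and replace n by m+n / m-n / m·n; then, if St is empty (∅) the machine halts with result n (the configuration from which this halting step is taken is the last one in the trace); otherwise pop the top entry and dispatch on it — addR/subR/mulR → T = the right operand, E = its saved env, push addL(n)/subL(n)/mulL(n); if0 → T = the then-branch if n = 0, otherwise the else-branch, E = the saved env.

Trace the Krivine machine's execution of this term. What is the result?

Answer: 5

Machine steps:
step 0: ⟨T=((1 + (let z = 2 in ((λu. u) 7))) - (let y = ((λy. 3) ((λx. ((λp. p) x)) -4)) in y)); E=∅; St=∅⟩
step 1: ⟨T=(1 + (let z = 2 in ((λu. u) 7))); E=∅; St=[subR]⟩
step 2: ⟨T=1; E=∅; St=[addR :: subR]⟩
step 3: ⟨T=(let z = 2 in ((λu. u) 7)); E=∅; St=[addL(1) :: subR]⟩
step 4: ⟨T=((λu. u) 7); E={z↦thunk(2, ∅)}; St=[addL(1) :: subR]⟩
step 5: ⟨T=(λu. u); E={z↦thunk(2, ∅)}; St=[thunk :: addL(1) :: subR]⟩
step 6: ⟨T=u; E={u↦thunk(7, {z↦thunk(2, ∅)}), z↦thunk(2, ∅)}; St=[addL(1) :: subR]⟩
step 7: ⟨T=7; E={z↦thunk(2, ∅)}; St=[addL(1) :: subR]⟩
step 8: ⟨T=(let y = ((λy. 3) ((λx. ((λp. p) x)) -4)) in y); E=∅; St=[subL(8)]⟩
step 9: ⟨T=y; E={y↦thunk(((λy. 3) ((λx. ((λp. p) x)) -4)), ∅)}; St=[subL(8)]⟩
step 10: ⟨T=((λy. 3) ((λx. ((λp. p) x)) -4)); E=∅; St=[subL(8)]⟩
step 11: ⟨T=(λy. 3); E=∅; St=[thunk :: subL(8)]⟩
step 12: ⟨T=3; E={y↦thunk(((λx. ((λp. p) x)) -4), ∅)}; St=[subL(8)]⟩
→ final value 5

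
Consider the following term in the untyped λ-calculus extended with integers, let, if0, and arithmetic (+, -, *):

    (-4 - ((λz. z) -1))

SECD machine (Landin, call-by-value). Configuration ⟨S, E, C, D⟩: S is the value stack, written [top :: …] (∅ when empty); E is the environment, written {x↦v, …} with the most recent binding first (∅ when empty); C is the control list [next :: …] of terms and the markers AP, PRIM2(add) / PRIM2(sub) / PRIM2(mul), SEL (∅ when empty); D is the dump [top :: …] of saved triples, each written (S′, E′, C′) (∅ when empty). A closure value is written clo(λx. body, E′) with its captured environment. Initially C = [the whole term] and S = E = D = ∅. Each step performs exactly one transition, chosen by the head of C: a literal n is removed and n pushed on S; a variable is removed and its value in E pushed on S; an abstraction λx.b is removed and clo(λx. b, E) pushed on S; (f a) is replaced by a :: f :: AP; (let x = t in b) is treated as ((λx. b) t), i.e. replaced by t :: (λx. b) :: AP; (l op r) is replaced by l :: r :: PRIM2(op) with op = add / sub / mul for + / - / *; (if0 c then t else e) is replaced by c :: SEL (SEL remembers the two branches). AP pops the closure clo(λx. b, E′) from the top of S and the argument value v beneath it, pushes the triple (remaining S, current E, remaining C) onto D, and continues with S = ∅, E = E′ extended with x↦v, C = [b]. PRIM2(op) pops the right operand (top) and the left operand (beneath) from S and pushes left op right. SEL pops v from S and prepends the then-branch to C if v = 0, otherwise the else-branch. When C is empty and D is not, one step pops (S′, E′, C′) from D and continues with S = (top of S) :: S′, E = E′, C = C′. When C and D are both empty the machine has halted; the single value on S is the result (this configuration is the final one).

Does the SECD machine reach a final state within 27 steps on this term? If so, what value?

0. <S=∅, E=∅, C=[(-4 - ((λz. z) -1))], D=∅>
1. <S=∅, E=∅, C=[-4 :: ((λz. z) -1) :: PRIM2(sub)], D=∅>
2. <S=[-4], E=∅, C=[((λz. z) -1) :: PRIM2(sub)], D=∅>
3. <S=[-4], E=∅, C=[-1 :: (λz. z) :: AP :: PRIM2(sub)], D=∅>
4. <S=[-1 :: -4], E=∅, C=[(λz. z) :: AP :: PRIM2(sub)], D=∅>
5. <S=[clo(λz. z, ∅) :: -1 :: -4], E=∅, C=[AP :: PRIM2(sub)], D=∅>
6. <S=∅, E={z↦-1}, C=[z], D=[([-4], ∅, [PRIM2(sub)])]>
7. <S=[-1], E={z↦-1}, C=∅, D=[([-4], ∅, [PRIM2(sub)])]>
8. <S=[-1 :: -4], E=∅, C=[PRIM2(sub)], D=∅>
9. <S=[-3], E=∅, C=∅, D=∅>
→ final value -3

Answer: -3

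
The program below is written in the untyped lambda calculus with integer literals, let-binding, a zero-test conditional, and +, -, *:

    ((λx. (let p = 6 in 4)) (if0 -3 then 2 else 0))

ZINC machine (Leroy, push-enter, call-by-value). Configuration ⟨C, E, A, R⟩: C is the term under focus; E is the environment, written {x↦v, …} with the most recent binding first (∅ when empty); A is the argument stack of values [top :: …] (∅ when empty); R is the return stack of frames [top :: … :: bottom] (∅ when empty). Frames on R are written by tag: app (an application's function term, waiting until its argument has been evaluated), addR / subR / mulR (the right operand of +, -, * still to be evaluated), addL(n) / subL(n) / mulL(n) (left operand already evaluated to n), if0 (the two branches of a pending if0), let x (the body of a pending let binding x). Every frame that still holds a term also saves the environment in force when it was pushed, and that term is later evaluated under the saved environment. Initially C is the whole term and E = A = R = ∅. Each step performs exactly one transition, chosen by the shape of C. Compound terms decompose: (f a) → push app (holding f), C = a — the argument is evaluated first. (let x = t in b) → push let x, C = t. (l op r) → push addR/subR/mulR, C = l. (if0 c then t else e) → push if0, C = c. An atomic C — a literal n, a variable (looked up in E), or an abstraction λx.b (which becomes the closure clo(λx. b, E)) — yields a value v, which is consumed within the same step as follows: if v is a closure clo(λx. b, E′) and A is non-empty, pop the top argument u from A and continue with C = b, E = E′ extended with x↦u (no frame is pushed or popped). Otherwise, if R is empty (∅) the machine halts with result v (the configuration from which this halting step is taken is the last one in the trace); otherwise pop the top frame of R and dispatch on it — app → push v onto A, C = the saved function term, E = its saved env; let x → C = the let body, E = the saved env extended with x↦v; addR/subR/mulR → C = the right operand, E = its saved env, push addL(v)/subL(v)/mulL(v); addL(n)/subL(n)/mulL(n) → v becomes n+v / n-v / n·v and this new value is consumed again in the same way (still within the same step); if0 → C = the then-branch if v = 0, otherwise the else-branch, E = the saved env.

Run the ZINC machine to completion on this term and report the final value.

Answer: 4

Execution trace:
0. [C=((λx. (let p = 6 in 4)) (if0 -3 then 2 else 0)) | E=∅ | A=∅ | R=∅]
1. [C=(if0 -3 then 2 else 0) | E=∅ | A=∅ | R=[app]]
2. [C=-3 | E=∅ | A=∅ | R=[if0 :: app]]
3. [C=0 | E=∅ | A=∅ | R=[app]]
4. [C=(λx. (let p = 6 in 4)) | E=∅ | A=[0] | R=∅]
5. [C=(let p = 6 in 4) | E={x↦0} | A=∅ | R=∅]
6. [C=6 | E={x↦0} | A=∅ | R=[let p]]
7. [C=4 | E={p↦6, x↦0} | A=∅ | R=∅]
→ final value 4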